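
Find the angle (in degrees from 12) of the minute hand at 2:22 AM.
The minute hand moves 6 degrees per minute.
At 2:22: 22 x 6 = 132 degrees

Final answer: 132 degrees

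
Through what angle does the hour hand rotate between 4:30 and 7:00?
The hour hand moves 0.5 degrees per minute.
Time elapsed: 7:00 - 4:30 = 150 minutes
Angular displacement: 150 x 0.5 = 75 degrees

Final answer: 75 degrees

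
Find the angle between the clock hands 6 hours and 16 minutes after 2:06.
First find the time 6 hours and 16 minutes after 2:06.
Total minutes: 2 x 60 + 6 + 6 x 60 + 16 = 502.
502 mod 720 = 502 minutes = 8:22.
Now compute the angle at 8:22:
Hour hand: 8 x 30 + 22 x 0.5 = 251 degrees
Minute hand: 22 x 6 = 132 degrees
Difference: |251 - 132| = 119 degrees
The angle is 119 degrees

Final answer: 119 degrees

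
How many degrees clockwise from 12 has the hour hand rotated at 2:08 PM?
The hour hand moves 30 degrees per hour and 0.5 degrees per minute.
At 2:08: (2) x 30 + 8 x 0.5 = 60 + 4 = 64 degrees

Final answer: 64 degrees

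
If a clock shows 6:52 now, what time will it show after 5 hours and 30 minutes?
Starting time: 6:52
Adding 30 minutes to 52 minutes: 52 + 30 = 82 minutes = 1 hour and 22 minutes
Adding 5 hours: 6 + 5 + 1 (carry) = 12
Final time: 12:22

Final answer: 12:22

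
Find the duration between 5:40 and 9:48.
From 5:40 to 9:48:
(9 x 60 + 48) - (5 x 60 + 40) = 588 - 340 = 248 minutes
= 4 hours and 8 minutes

Final answer: 4 hours and 8 minutes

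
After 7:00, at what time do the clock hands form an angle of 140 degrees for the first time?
At t minutes past 7:00, the hour hand is at 30 x 7 + 0.5t degrees and the minute hand is at 6t degrees.
The smaller angle between them is 140 degrees when |30H - 5.5t| = 140 or |30H - 5.5t| = 220.
With H = 7, solve 30 x 7 - 5.5t = +/- target for each target:
  t = (30 x 7 - 140) / 5.5 = 12.73
  t = (30 x 7 + 140) / 5.5 = 63.64 (outside (0, 60))
  t = (30 x 7 - 220) / 5.5 = -1.82 (outside (0, 60))
  t = (30 x 7 + 220) / 5.5 = 78.18 (outside (0, 60))
Valid solutions in (0, 60): {12.73} minutes.
The first occurrence is t = 12.73 minutes.
The hands form a 140-degree angle at 12.73 minutes past 7:00.

Final answer: 12.73 minutes past 7:00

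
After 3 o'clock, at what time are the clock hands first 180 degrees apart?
For hands to be 180 degrees apart: |30H - 5.5t| = 180
With H = 3: t = (30 x 3 + 180)/5.5 = 49.09 or t = (30 x 3 - 180)/5.5 = -16.36
First valid solution (0 < t < 60): t = 49.09 minutes
The hands are opposite at 49.09 minutes past 3:00.

Final answer: 49.09 minutes past 3:00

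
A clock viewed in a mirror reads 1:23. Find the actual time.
Reflection across the vertical (12-6) axis maps a hand at angle A degrees to (360 - A) degrees, which sends a reading of T minutes past 12:00 to (720 - T) minutes past 12:00.
Mirror reads 1:23 = 83 minutes past 12:00.
Actual time: (720 - 83) mod 720 = 637 minutes = 10:37.

Final answer: 10:37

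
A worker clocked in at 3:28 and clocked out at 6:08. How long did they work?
From 3:28 to 6:08:
(6 x 60 + 8) - (3 x 60 + 28) = 368 - 208 = 160 minutes
= 2 hours and 40 minutes

Final answer: 2 hours and 40 minutes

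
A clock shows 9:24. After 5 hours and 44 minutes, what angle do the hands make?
First find the time 5 hours and 44 minutes after 9:24.
Total minutes: 9 x 60 + 24 + 5 x 60 + 44 = 908.
908 mod 720 = 188 minutes = 3:08.
Now compute the angle at 3:08:
Hour hand: 3 x 30 + 8 x 0.5 = 94 degrees
Minute hand: 8 x 6 = 48 degrees
Difference: |94 - 48| = 46 degrees
The angle is 46 degrees

Final answer: 46 degrees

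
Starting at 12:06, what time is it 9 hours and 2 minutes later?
Starting time: 12:06
Adding 2 minutes to 6 minutes: 6 + 2 = 8 minutes
Adding 9 hours: 12 + 9 = 21 - 12 = 9
Final time: 9:08

Final answer: 9:08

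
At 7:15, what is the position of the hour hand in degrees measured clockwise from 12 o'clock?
The hour hand moves 30 degrees per hour and 0.5 degrees per minute.
At 7:15: (7) x 30 + 15 x 0.5 = 210 + 7.5 = 217.5 degrees

Final answer: 217.5 degrees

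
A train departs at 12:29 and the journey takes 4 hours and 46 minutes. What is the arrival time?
Starting time: 12:29
Adding 46 minutes to 29 minutes: 29 + 46 = 75 minutes = 1 hour and 15 minutes
Adding 4 hours: 12 + 4 + 1 (carry) = 17 - 12 = 5
Final time: 5:15

Final answer: 5:15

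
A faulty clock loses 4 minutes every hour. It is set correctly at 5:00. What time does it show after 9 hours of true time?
For every 60 true minutes, the faulty clock advances 60 - 4 = 56 minutes.
True elapsed: 9 hours = 540 minutes.
Faulty clock advances: 540 x 56/60 = 504 minutes (drift: 36 minutes behind).
Shown time: 5:00 + 504 minutes = 1:24.

Final answer: 1:24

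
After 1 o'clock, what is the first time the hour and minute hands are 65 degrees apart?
At t minutes past 1:00, the hour hand is at 30 x 1 + 0.5t degrees and the minute hand is at 6t degrees.
The smaller angle between them is 65 degrees when |30H - 5.5t| = 65 or |30H - 5.5t| = 295.
With H = 1, solve 30 x 1 - 5.5t = +/- target for each target:
  t = (30 x 1 - 65) / 5.5 = -6.36 (outside (0, 60))
  t = (30 x 1 + 65) / 5.5 = 17.27
  t = (30 x 1 - 295) / 5.5 = -48.18 (outside (0, 60))
  t = (30 x 1 + 295) / 5.5 = 59.09
Valid solutions in (0, 60): {17.27, 59.09} minutes.
The first occurrence is t = 17.27 minutes.
The hands form a 65-degree angle at 17.27 minutes past 1:00.

Final answer: 17.27 minutes past 1:00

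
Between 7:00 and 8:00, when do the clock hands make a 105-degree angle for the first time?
At t minutes past 7:00, the hour hand is at 30 x 7 + 0.5t degrees and the minute hand is at 6t degrees.
The smaller angle between them is 105 degrees when |30H - 5.5t| = 105 or |30H - 5.5t| = 255.
With H = 7, solve 30 x 7 - 5.5t = +/- target for each target:
  t = (30 x 7 - 105) / 5.5 = 19.09
  t = (30 x 7 + 105) / 5.5 = 57.27
  t = (30 x 7 - 255) / 5.5 = -8.18 (outside (0, 60))
  t = (30 x 7 + 255) / 5.5 = 84.55 (outside (0, 60))
Valid solutions in (0, 60): {19.09, 57.27} minutes.
The first occurrence is t = 19.09 minutes.
The hands form a 105-degree angle at 19.09 minutes past 7:00.

Final answer: 19.09 minutes past 7:00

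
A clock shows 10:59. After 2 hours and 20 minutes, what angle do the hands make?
First find the time 2 hours and 20 minutes after 10:59.
Total minutes: 10 x 60 + 59 + 2 x 60 + 20 = 799.
799 mod 720 = 79 minutes = 1:19.
Now compute the angle at 1:19:
Hour hand: 1 x 30 + 19 x 0.5 = 39.5 degrees
Minute hand: 19 x 6 = 114 degrees
Difference: |39.5 - 114| = 74.5 degrees
The angle is 74.5 degrees

Final answer: 74.5 degrees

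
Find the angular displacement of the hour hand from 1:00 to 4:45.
The hour hand moves 0.5 degrees per minute.
Time elapsed: 4:45 - 1:00 = 225 minutes
Angular displacement: 225 x 0.5 = 112.5 degrees

Final answer: 112.5 degrees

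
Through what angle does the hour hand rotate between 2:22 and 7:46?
The hour hand moves 0.5 degrees per minute.
Time elapsed: 7:46 - 2:22 = 324 minutes
Angular displacement: 324 x 0.5 = 162 degrees

Final answer: 162 degrees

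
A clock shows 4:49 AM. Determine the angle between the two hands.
Hour hand position: 4 x 30 + 49 x 0.5 = 144.5 degrees
Minute hand position: 49 x 6 = 294 degrees
Difference: |144.5 - 294| = 149.5 degrees
The angle between the hands is 149.5 degrees

Final answer: 149.5 degrees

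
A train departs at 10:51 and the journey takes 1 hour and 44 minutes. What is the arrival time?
Starting time: 10:51
Adding 44 minutes to 51 minutes: 51 + 44 = 95 minutes = 1 hour and 35 minutes
Adding 1 hour: 10 + 1 + 1 (carry) = 12
Final time: 12:35

Final answer: 12:35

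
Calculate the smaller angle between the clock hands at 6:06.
Hour hand position: 6 x 30 + 6 x 0.5 = 183 degrees
Minute hand position: 6 x 6 = 36 degrees
Difference: |183 - 36| = 147 degrees
The angle between the hands is 147 degrees

Final answer: 147 degrees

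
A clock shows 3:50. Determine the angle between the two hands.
Hour hand position: 3 x 30 + 50 x 0.5 = 115 degrees
Minute hand position: 50 x 6 = 300 degrees
Difference: |115 - 300| = 185 degrees
Since 185 > 180, the smaller angle is 360 - 185 = 175 degrees

Final answer: 175 degrees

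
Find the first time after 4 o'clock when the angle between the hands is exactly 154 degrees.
At t minutes past 4:00, the hour hand is at 30 x 4 + 0.5t degrees and the minute hand is at 6t degrees.
The smaller angle between them is 154 degrees when |30H - 5.5t| = 154 or |30H - 5.5t| = 206.
With H = 4, solve 30 x 4 - 5.5t = +/- target for each target:
  t = (30 x 4 - 154) / 5.5 = -6.18 (outside (0, 60))
  t = (30 x 4 + 154) / 5.5 = 49.82
  t = (30 x 4 - 206) / 5.5 = -15.64 (outside (0, 60))
  t = (30 x 4 + 206) / 5.5 = 59.27
Valid solutions in (0, 60): {49.82, 59.27} minutes.
The first occurrence is t = 49.82 minutes.
The hands form a 154-degree angle at 49.82 minutes past 4:00.

Final answer: 49.82 minutes past 4:00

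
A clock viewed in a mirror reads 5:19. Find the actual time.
Reflection across the vertical (12-6) axis maps a hand at angle A degrees to (360 - A) degrees, which sends a reading of T minutes past 12:00 to (720 - T) minutes past 12:00.
Mirror reads 5:19 = 319 minutes past 12:00.
Actual time: (720 - 319) mod 720 = 401 minutes = 6:41.

Final answer: 6:41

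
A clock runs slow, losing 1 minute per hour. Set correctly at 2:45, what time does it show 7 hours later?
For every 60 true minutes, the faulty clock advances 60 - 1 = 59 minutes.
True elapsed: 7 hours = 420 minutes.
Faulty clock advances: 420 x 59/60 = 413 minutes (drift: 7 minutes behind).
Shown time: 2:45 + 413 minutes = 9:38.

Final answer: 9:38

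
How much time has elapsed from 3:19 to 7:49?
From 3:19 to 7:49:
(7 x 60 + 49) - (3 x 60 + 19) = 469 - 199 = 270 minutes
= 4 hours and 30 minutes

Final answer: 4 hours and 30 minutes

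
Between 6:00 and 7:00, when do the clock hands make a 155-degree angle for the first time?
At t minutes past 6:00, the hour hand is at 30 x 6 + 0.5t degrees and the minute hand is at 6t degrees.
The smaller angle between them is 155 degrees when |30H - 5.5t| = 155 or |30H - 5.5t| = 205.
With H = 6, solve 30 x 6 - 5.5t = +/- target for each target:
  t = (30 x 6 - 155) / 5.5 = 4.55
  t = (30 x 6 + 155) / 5.5 = 60.91 (outside (0, 60))
  t = (30 x 6 - 205) / 5.5 = -4.55 (outside (0, 60))
  t = (30 x 6 + 205) / 5.5 = 70 (outside (0, 60))
Valid solutions in (0, 60): {4.55} minutes.
The first occurrence is t = 4.55 minutes.
The hands form a 155-degree angle at 4.55 minutes past 6:00.

Final answer: 4.55 minutes past 6:00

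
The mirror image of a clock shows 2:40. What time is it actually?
Reflection across the vertical (12-6) axis maps a hand at angle A degrees to (360 - A) degrees, which sends a reading of T minutes past 12:00 to (720 - T) minutes past 12:00.
Mirror reads 2:40 = 160 minutes past 12:00.
Actual time: (720 - 160) mod 720 = 560 minutes = 9:20.

Final answer: 9:20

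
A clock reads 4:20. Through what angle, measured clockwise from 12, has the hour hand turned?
The hour hand moves 30 degrees per hour and 0.5 degrees per minute.
At 4:20: (4) x 30 + 20 x 0.5 = 120 + 10 = 130 degrees

Final answer: 130 degrees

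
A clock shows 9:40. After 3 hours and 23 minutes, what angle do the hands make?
First find the time 3 hours and 23 minutes after 9:40.
Total minutes: 9 x 60 + 40 + 3 x 60 + 23 = 783.
783 mod 720 = 63 minutes = 1:03.
Now compute the angle at 1:03:
Hour hand: 1 x 30 + 3 x 0.5 = 31.5 degrees
Minute hand: 3 x 6 = 18 degrees
Difference: |31.5 - 18| = 13.5 degrees
The angle is 13.5 degrees

Final answer: 13.5 degrees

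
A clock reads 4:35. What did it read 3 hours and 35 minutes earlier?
Starting time: 4:35 = 275 total minutes past 12:00
Subtracting: 3 hours and 35 minutes = 215 minutes
275 - 215 = 60 minutes
= 1 hour past 12:00 = 1:00

Final answer: 1:00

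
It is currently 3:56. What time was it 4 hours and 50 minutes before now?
Starting time: 3:56 = 236 total minutes past 12:00
Subtracting: 4 hours and 50 minutes = 290 minutes
236 - 290 = -54 (negative, add 12 hours = 720) = 666 minutes
= 11 hours and 6 minutes past 12:00 = 11:06

Final answer: 11:06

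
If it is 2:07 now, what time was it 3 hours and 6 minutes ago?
Starting time: 2:07 = 127 total minutes past 12:00
Subtracting: 3 hours and 6 minutes = 186 minutes
127 - 186 = -59 (negative, add 12 hours = 720) = 661 minutes
= 11 hours and 1 minute past 12:00 = 11:01

Final answer: 11:01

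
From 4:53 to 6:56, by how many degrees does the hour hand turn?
The hour hand moves 0.5 degrees per minute.
Time elapsed: 6:56 - 4:53 = 123 minutes
Angular displacement: 123 x 0.5 = 61.5 degrees

Final answer: 61.5 degrees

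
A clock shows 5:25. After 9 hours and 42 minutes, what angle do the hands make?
First find the time 9 hours and 42 minutes after 5:25.
Total minutes: 5 x 60 + 25 + 9 x 60 + 42 = 907.
907 mod 720 = 187 minutes = 3:07.
Now compute the angle at 3:07:
Hour hand: 3 x 30 + 7 x 0.5 = 93.5 degrees
Minute hand: 7 x 6 = 42 degrees
Difference: |93.5 - 42| = 51.5 degrees
The angle is 51.5 degrees

Final answer: 51.5 degrees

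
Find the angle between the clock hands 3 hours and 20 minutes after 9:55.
First find the time 3 hours and 20 minutes after 9:55.
Total minutes: 9 x 60 + 55 + 3 x 60 + 20 = 795.
795 mod 720 = 75 minutes = 1:15.
Now compute the angle at 1:15:
Hour hand: 1 x 30 + 15 x 0.5 = 37.5 degrees
Minute hand: 15 x 6 = 90 degrees
Difference: |37.5 - 90| = 52.5 degrees
The angle is 52.5 degrees

Final answer: 52.5 degrees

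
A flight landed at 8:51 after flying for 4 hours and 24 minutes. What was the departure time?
Starting time: 8:51 = 531 total minutes past 12:00
Subtracting: 4 hours and 24 minutes = 264 minutes
531 - 264 = 267 minutes
= 4 hours and 27 minutes past 12:00 = 4:27

Final answer: 4:27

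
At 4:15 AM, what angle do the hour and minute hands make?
Hour hand position: 4 x 30 + 15 x 0.5 = 127.5 degrees
Minute hand position: 15 x 6 = 90 degrees
Difference: |127.5 - 90| = 37.5 degrees
The angle between the hands is 37.5 degrees

Final answer: 37.5 degrees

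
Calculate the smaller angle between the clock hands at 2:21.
Hour hand position: 2 x 30 + 21 x 0.5 = 70.5 degrees
Minute hand position: 21 x 6 = 126 degrees
Difference: |70.5 - 126| = 55.5 degrees
The angle between the hands is 55.5 degrees

Final answer: 55.5 degrees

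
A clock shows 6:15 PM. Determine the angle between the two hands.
Hour hand position: 6 x 30 + 15 x 0.5 = 187.5 degrees
Minute hand position: 15 x 6 = 90 degrees
Difference: |187.5 - 90| = 97.5 degrees
The angle between the hands is 97.5 degrees

Final answer: 97.5 degrees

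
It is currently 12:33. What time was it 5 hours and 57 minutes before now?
Starting time: 12:33 = 33 total minutes past 12:00
Subtracting: 5 hours and 57 minutes = 357 minutes
33 - 357 = -324 (negative, add 12 hours = 720) = 396 minutes
= 6 hours and 36 minutes past 12:00 = 6:36

Final answer: 6:36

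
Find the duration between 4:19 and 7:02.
From 4:19 to 7:02:
(7 x 60 + 2) - (4 x 60 + 19) = 422 - 259 = 163 minutes
= 2 hours and 43 minutes

Final answer: 2 hours and 43 minutes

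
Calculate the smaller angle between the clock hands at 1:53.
Hour hand position: 1 x 30 + 53 x 0.5 = 56.5 degrees
Minute hand position: 53 x 6 = 318 degrees
Difference: |56.5 - 318| = 261.5 degrees
Since 261.5 > 180, the smaller angle is 360 - 261.5 = 98.5 degrees

Final answer: 98.5 degrees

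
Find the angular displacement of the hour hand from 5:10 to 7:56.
The hour hand moves 0.5 degrees per minute.
Time elapsed: 7:56 - 5:10 = 166 minutes
Angular displacement: 166 x 0.5 = 83 degrees

Final answer: 83 degrees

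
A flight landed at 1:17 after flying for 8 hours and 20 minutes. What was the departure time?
Starting time: 1:17 = 77 total minutes past 12:00
Subtracting: 8 hours and 20 minutes = 500 minutes
77 - 500 = -423 (negative, add 12 hours = 720) = 297 minutes
= 4 hours and 57 minutes past 12:00 = 4:57

Final answer: 4:57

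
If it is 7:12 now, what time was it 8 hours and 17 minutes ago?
Starting time: 7:12 = 432 total minutes past 12:00
Subtracting: 8 hours and 17 minutes = 497 minutes
432 - 497 = -65 (negative, add 12 hours = 720) = 655 minutes
= 10 hours and 55 minutes past 12:00 = 10:55

Final answer: 10:55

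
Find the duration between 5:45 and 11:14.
From 5:45 to 11:14:
(11 x 60 + 14) - (5 x 60 + 45) = 674 - 345 = 329 minutes
= 5 hours and 29 minutes

Final answer: 5 hours and 29 minutes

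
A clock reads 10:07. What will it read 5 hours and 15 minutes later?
Starting time: 10:07
Adding 15 minutes to 7 minutes: 7 + 15 = 22 minutes
Adding 5 hours: 10 + 5 = 15 - 12 = 3
Final time: 3:22

Final answer: 3:22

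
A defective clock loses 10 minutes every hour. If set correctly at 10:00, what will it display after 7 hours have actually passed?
For every 60 true minutes, the faulty clock advances 60 - 10 = 50 minutes.
True elapsed: 7 hours = 420 minutes.
Faulty clock advances: 420 x 50/60 = 350 minutes (drift: 70 minutes behind).
Shown time: 10:00 + 350 minutes = 3:50.

Final answer: 3:50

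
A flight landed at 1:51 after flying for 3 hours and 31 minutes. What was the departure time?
Starting time: 1:51 = 111 total minutes past 12:00
Subtracting: 3 hours and 31 minutes = 211 minutes
111 - 211 = -100 (negative, add 12 hours = 720) = 620 minutes
= 10 hours and 20 minutes past 12:00 = 10:20

Final answer: 10:20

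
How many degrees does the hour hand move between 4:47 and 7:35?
The hour hand moves 0.5 degrees per minute.
Time elapsed: 7:35 - 4:47 = 168 minutes
Angular displacement: 168 x 0.5 = 84 degrees

Final answer: 84 degrees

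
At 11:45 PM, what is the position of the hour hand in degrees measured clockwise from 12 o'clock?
The hour hand moves 30 degrees per hour and 0.5 degrees per minute.
At 11:45: (11) x 30 + 45 x 0.5 = 330 + 22.5 = 352.5 degrees

Final answer: 352.5 degrees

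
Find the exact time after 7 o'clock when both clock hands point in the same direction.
The minute hand gains 5.5 degrees per minute on the hour hand.
At 7:00, the hour hand is at 210 degrees and the minute hand is at 0 degrees.
The gap is 210 degrees. Time to close: 210/5.5 = 60 x 7/11 = 38.18 minutes.
The hands overlap at 38.18 minutes past 7:00.

Final answer: 38.18 minutes past 7:00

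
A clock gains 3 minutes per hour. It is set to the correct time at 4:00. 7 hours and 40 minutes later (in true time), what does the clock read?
For every 60 true minutes, the faulty clock advances 60 + 3 = 63 minutes.
True elapsed: 7 hours and 40 minutes = 460 minutes.
Faulty clock advances: 460 x 63/60 = 483 minutes (drift: 23 minutes ahead).
Shown time: 4:00 + 483 minutes = 12:03.

Final answer: 12:03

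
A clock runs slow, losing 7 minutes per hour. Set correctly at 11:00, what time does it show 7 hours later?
For every 60 true minutes, the faulty clock advances 60 - 7 = 53 minutes.
True elapsed: 7 hours = 420 minutes.
Faulty clock advances: 420 x 53/60 = 371 minutes (drift: 49 minutes behind).
Shown time: 11:00 + 371 minutes = 5:11.

Final answer: 5:11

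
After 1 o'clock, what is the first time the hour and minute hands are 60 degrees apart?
At t minutes past 1:00, the hour hand is at 30 x 1 + 0.5t degrees and the minute hand is at 6t degrees.
The smaller angle between them is 60 degrees when |30H - 5.5t| = 60 or |30H - 5.5t| = 300.
With H = 1, solve 30 x 1 - 5.5t = +/- target for each target:
  t = (30 x 1 - 60) / 5.5 = -5.45 (outside (0, 60))
  t = (30 x 1 + 60) / 5.5 = 16.36
  t = (30 x 1 - 300) / 5.5 = -49.09 (outside (0, 60))
  t = (30 x 1 + 300) / 5.5 = 60 (outside (0, 60))
Valid solutions in (0, 60): {16.36} minutes.
The first occurrence is t = 16.36 minutes.
The hands form a 60-degree angle at 16.36 minutes past 1:00.

Final answer: 16.36 minutes past 1:00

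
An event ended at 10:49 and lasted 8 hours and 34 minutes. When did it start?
Starting time: 10:49 = 649 total minutes past 12:00
Subtracting: 8 hours and 34 minutes = 514 minutes
649 - 514 = 135 minutes
= 2 hours and 15 minutes past 12:00 = 2:15

Final answer: 2:15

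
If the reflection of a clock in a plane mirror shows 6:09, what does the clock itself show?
Reflection across the vertical (12-6) axis maps a hand at angle A degrees to (360 - A) degrees, which sends a reading of T minutes past 12:00 to (720 - T) minutes past 12:00.
Mirror reads 6:09 = 369 minutes past 12:00.
Actual time: (720 - 369) mod 720 = 351 minutes = 5:51.

Final answer: 5:51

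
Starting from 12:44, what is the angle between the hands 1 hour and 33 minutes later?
First find the time 1 hour and 33 minutes after 12:44.
Total minutes: 12 x 60 + 44 + 1 x 60 + 33 = 857.
857 mod 720 = 137 minutes = 2:17.
Now compute the angle at 2:17:
Hour hand: 2 x 30 + 17 x 0.5 = 68.5 degrees
Minute hand: 17 x 6 = 102 degrees
Difference: |68.5 - 102| = 33.5 degrees
The angle is 33.5 degrees

Final answer: 33.5 degrees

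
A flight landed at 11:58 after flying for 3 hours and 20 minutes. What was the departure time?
Starting time: 11:58 = 718 total minutes past 12:00
Subtracting: 3 hours and 20 minutes = 200 minutes
718 - 200 = 518 minutes
= 8 hours and 38 minutes past 12:00 = 8:38

Final answer: 8:38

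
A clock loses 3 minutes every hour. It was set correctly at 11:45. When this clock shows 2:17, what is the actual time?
For every 60 true minutes, the faulty clock advances 57 minutes, so 1 faulty-clock minute corresponds to 60/57 true minutes.
From 11:45 to 2:17 on the faulty dial is 152 minutes.
True elapsed: 152 x 60/57 = 160 minutes = 2 hours and 40 minutes.
True time: 11:45 + 2 hours and 40 minutes = 2:25.

Final answer: 2:25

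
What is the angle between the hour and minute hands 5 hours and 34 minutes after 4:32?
First find the time 5 hours and 34 minutes after 4:32.
Total minutes: 4 x 60 + 32 + 5 x 60 + 34 = 606.
606 mod 720 = 606 minutes = 10:06.
Now compute the angle at 10:06:
Hour hand: 10 x 30 + 6 x 0.5 = 303 degrees
Minute hand: 6 x 6 = 36 degrees
Difference: |303 - 36| = 267 degrees
Smaller angle: 360 - 267 = 93 degrees

Final answer: 93 degrees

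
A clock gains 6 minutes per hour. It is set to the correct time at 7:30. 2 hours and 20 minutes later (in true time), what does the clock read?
For every 60 true minutes, the faulty clock advances 60 + 6 = 66 minutes.
True elapsed: 2 hours and 20 minutes = 140 minutes.
Faulty clock advances: 140 x 66/60 = 154 minutes (drift: 14 minutes ahead).
Shown time: 7:30 + 154 minutes = 10:04.

Final answer: 10:04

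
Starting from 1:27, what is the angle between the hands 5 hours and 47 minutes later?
First find the time 5 hours and 47 minutes after 1:27.
Total minutes: 1 x 60 + 27 + 5 x 60 + 47 = 434.
434 mod 720 = 434 minutes = 7:14.
Now compute the angle at 7:14:
Hour hand: 7 x 30 + 14 x 0.5 = 217 degrees
Minute hand: 14 x 6 = 84 degrees
Difference: |217 - 84| = 133 degrees
The angle is 133 degrees

Final answer: 133 degrees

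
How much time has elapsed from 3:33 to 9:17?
From 3:33 to 9:17:
(9 x 60 + 17) - (3 x 60 + 33) = 557 - 213 = 344 minutes
= 5 hours and 44 minutes

Final answer: 5 hours and 44 minutes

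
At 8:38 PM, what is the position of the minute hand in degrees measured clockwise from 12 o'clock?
The minute hand moves 6 degrees per minute.
At 8:38: 38 x 6 = 228 degrees

Final answer: 228 degrees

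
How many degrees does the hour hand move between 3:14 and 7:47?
The hour hand moves 0.5 degrees per minute.
Time elapsed: 7:47 - 3:14 = 273 minutes
Angular displacement: 273 x 0.5 = 136.5 degrees

Final answer: 136.5 degrees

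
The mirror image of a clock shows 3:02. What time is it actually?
Reflection across the vertical (12-6) axis maps a hand at angle A degrees to (360 - A) degrees, which sends a reading of T minutes past 12:00 to (720 - T) minutes past 12:00.
Mirror reads 3:02 = 182 minutes past 12:00.
Actual time: (720 - 182) mod 720 = 538 minutes = 8:58.

Final answer: 8:58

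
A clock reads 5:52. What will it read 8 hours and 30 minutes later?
Starting time: 5:52
Adding 30 minutes to 52 minutes: 52 + 30 = 82 minutes = 1 hour and 22 minutes
Adding 8 hours: 5 + 8 + 1 (carry) = 14 - 12 = 2
Final time: 2:22

Final answer: 2:22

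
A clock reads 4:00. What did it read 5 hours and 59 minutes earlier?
Starting time: 4:00 = 240 total minutes past 12:00
Subtracting: 5 hours and 59 minutes = 359 minutes
240 - 359 = -119 (negative, add 12 hours = 720) = 601 minutes
= 10 hours and 1 minute past 12:00 = 10:01

Final answer: 10:01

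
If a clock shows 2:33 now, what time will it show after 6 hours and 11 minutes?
Starting time: 2:33
Adding 11 minutes to 33 minutes: 33 + 11 = 44 minutes
Adding 6 hours: 2 + 6 = 8
Final time: 8:44

Final answer: 8:44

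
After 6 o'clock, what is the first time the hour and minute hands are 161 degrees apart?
At t minutes past 6:00, the hour hand is at 30 x 6 + 0.5t degrees and the minute hand is at 6t degrees.
The smaller angle between them is 161 degrees when |30H - 5.5t| = 161 or |30H - 5.5t| = 199.
With H = 6, solve 30 x 6 - 5.5t = +/- target for each target:
  t = (30 x 6 - 161) / 5.5 = 3.45
  t = (30 x 6 + 161) / 5.5 = 62 (outside (0, 60))
  t = (30 x 6 - 199) / 5.5 = -3.45 (outside (0, 60))
  t = (30 x 6 + 199) / 5.5 = 68.91 (outside (0, 60))
Valid solutions in (0, 60): {3.45} minutes.
The first occurrence is t = 3.45 minutes.
The hands form a 161-degree angle at 3.45 minutes past 6:00.

Final answer: 3.45 minutes past 6:00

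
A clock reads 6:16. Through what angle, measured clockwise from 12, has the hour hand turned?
The hour hand moves 30 degrees per hour and 0.5 degrees per minute.
At 6:16: (6) x 30 + 16 x 0.5 = 180 + 8 = 188 degrees

Final answer: 188 degrees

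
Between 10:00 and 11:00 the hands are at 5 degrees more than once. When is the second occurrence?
At t minutes past 10:00, the hour hand is at 30 x 10 + 0.5t degrees and the minute hand is at 6t degrees.
The smaller angle between them is 5 degrees when |30H - 5.5t| = 5 or |30H - 5.5t| = 355.
With H = 10, solve 30 x 10 - 5.5t = +/- target for each target:
  t = (30 x 10 - 5) / 5.5 = 53.64
  t = (30 x 10 + 5) / 5.5 = 55.45
  t = (30 x 10 - 355) / 5.5 = -10 (outside (0, 60))
  t = (30 x 10 + 355) / 5.5 = 119.09 (outside (0, 60))
Valid solutions in (0, 60): {53.64, 55.45} minutes.
The second occurrence is t = 55.45 minutes.
The hands form a 5-degree angle at 55.45 minutes past 10:00.

Final answer: 55.45 minutes past 10:00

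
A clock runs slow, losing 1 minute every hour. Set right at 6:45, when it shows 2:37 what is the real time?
For every 60 true minutes, the faulty clock advances 59 minutes, so 1 faulty-clock minute corresponds to 60/59 true minutes.
From 6:45 to 2:37 on the faulty dial is 472 minutes.
True elapsed: 472 x 60/59 = 480 minutes = 8 hours.
True time: 6:45 + 8 hours = 2:45.

Final answer: 2:45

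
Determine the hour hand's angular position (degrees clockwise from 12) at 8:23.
The hour hand moves 30 degrees per hour and 0.5 degrees per minute.
At 8:23: (8) x 30 + 23 x 0.5 = 240 + 11.5 = 251.5 degrees

Final answer: 251.5 degrees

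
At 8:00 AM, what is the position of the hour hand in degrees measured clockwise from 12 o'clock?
The hour hand moves 30 degrees per hour and 0.5 degrees per minute.
At 8:00: (8) x 30 + 0 x 0.5 = 240 + 0 = 240 degrees

Final answer: 240 degrees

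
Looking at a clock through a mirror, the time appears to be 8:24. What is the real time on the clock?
Reflection across the vertical (12-6) axis maps a hand at angle A degrees to (360 - A) degrees, which sends a reading of T minutes past 12:00 to (720 - T) minutes past 12:00.
Mirror reads 8:24 = 504 minutes past 12:00.
Actual time: (720 - 504) mod 720 = 216 minutes = 3:36.

Final answer: 3:36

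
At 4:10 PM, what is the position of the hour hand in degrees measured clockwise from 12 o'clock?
The hour hand moves 30 degrees per hour and 0.5 degrees per minute.
At 4:10: (4) x 30 + 10 x 0.5 = 120 + 5 = 125 degrees

Final answer: 125 degrees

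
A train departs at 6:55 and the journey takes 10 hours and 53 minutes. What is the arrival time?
Starting time: 6:55
Adding 53 minutes to 55 minutes: 55 + 53 = 108 minutes = 1 hour and 48 minutes
Adding 10 hours: 6 + 10 + 1 (carry) = 17 - 12 = 5
Final time: 5:48

Final answer: 5:48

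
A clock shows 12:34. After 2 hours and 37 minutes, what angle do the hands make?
First find the time 2 hours and 37 minutes after 12:34.
Total minutes: 12 x 60 + 34 + 2 x 60 + 37 = 911.
911 mod 720 = 191 minutes = 3:11.
Now compute the angle at 3:11:
Hour hand: 3 x 30 + 11 x 0.5 = 95.5 degrees
Minute hand: 11 x 6 = 66 degrees
Difference: |95.5 - 66| = 29.5 degrees
The angle is 29.5 degrees

Final answer: 29.5 degrees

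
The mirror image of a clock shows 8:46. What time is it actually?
Reflection across the vertical (12-6) axis maps a hand at angle A degrees to (360 - A) degrees, which sends a reading of T minutes past 12:00 to (720 - T) minutes past 12:00.
Mirror reads 8:46 = 526 minutes past 12:00.
Actual time: (720 - 526) mod 720 = 194 minutes = 3:14.

Final answer: 3:14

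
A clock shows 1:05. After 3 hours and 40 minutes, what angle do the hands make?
First find the time 3 hours and 40 minutes after 1:05.
Total minutes: 1 x 60 + 5 + 3 x 60 + 40 = 285.
285 mod 720 = 285 minutes = 4:45.
Now compute the angle at 4:45:
Hour hand: 4 x 30 + 45 x 0.5 = 142.5 degrees
Minute hand: 45 x 6 = 270 degrees
Difference: |142.5 - 270| = 127.5 degrees
The angle is 127.5 degrees

Final answer: 127.5 degrees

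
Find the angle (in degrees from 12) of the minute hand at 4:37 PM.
The minute hand moves 6 degrees per minute.
At 4:37: 37 x 6 = 222 degrees

Final answer: 222 degrees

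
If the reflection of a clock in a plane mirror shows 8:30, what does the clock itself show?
Reflection across the vertical (12-6) axis maps a hand at angle A degrees to (360 - A) degrees, which sends a reading of T minutes past 12:00 to (720 - T) minutes past 12:00.
Mirror reads 8:30 = 510 minutes past 12:00.
Actual time: (720 - 510) mod 720 = 210 minutes = 3:30.

Final answer: 3:30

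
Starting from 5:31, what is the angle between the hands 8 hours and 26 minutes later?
First find the time 8 hours and 26 minutes after 5:31.
Total minutes: 5 x 60 + 31 + 8 x 60 + 26 = 837.
837 mod 720 = 117 minutes = 1:57.
Now compute the angle at 1:57:
Hour hand: 1 x 30 + 57 x 0.5 = 58.5 degrees
Minute hand: 57 x 6 = 342 degrees
Difference: |58.5 - 342| = 283.5 degrees
Smaller angle: 360 - 283.5 = 76.5 degrees

Final answer: 76.5 degrees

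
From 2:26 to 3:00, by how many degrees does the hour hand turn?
The hour hand moves 0.5 degrees per minute.
Time elapsed: 3:00 - 2:26 = 34 minutes
Angular displacement: 34 x 0.5 = 17 degrees

Final answer: 17 degrees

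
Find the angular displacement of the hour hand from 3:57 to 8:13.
The hour hand moves 0.5 degrees per minute.
Time elapsed: 8:13 - 3:57 = 256 minutes
Angular displacement: 256 x 0.5 = 128 degrees

Final answer: 128 degrees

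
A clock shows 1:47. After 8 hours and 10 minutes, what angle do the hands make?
First find the time 8 hours and 10 minutes after 1:47.
Total minutes: 1 x 60 + 47 + 8 x 60 + 10 = 597.
597 mod 720 = 597 minutes = 9:57.
Now compute the angle at 9:57:
Hour hand: 9 x 30 + 57 x 0.5 = 298.5 degrees
Minute hand: 57 x 6 = 342 degrees
Difference: |298.5 - 342| = 43.5 degrees
The angle is 43.5 degrees

Final answer: 43.5 degrees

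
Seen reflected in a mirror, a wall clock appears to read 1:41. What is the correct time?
Reflection across the vertical (12-6) axis maps a hand at angle A degrees to (360 - A) degrees, which sends a reading of T minutes past 12:00 to (720 - T) minutes past 12:00.
Mirror reads 1:41 = 101 minutes past 12:00.
Actual time: (720 - 101) mod 720 = 619 minutes = 10:19.

Final answer: 10:19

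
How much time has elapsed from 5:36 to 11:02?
From 5:36 to 11:02:
(11 x 60 + 2) - (5 x 60 + 36) = 662 - 336 = 326 minutes
= 5 hours and 26 minutes

Final answer: 5 hours and 26 minutes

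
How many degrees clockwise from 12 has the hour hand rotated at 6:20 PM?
The hour hand moves 30 degrees per hour and 0.5 degrees per minute.
At 6:20: (6) x 30 + 20 x 0.5 = 180 + 10 = 190 degrees

Final answer: 190 degrees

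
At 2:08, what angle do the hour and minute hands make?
Hour hand position: 2 x 30 + 8 x 0.5 = 64 degrees
Minute hand position: 8 x 6 = 48 degrees
Difference: |64 - 48| = 16 degrees
The angle between the hands is 16 degrees

Final answer: 16 degrees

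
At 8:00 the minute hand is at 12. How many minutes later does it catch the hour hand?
The minute hand gains 5.5 degrees per minute on the hour hand.
At 8:00, the hour hand is at 240 degrees and the minute hand is at 0 degrees.
The gap is 240 degrees. Time to close: 240/5.5 = 60 x 8/11 = 43.64 minutes.
The hands overlap at 43.64 minutes past 8:00.

Final answer: 43.64 minutes past 8:00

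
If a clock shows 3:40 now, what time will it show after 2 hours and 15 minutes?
Starting time: 3:40
Adding 15 minutes to 40 minutes: 40 + 15 = 55 minutes
Adding 2 hours: 3 + 2 = 5
Final time: 5:55

Final answer: 5:55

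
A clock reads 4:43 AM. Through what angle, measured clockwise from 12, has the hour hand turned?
The hour hand moves 30 degrees per hour and 0.5 degrees per minute.
At 4:43: (4) x 30 + 43 x 0.5 = 120 + 21.5 = 141.5 degrees

Final answer: 141.5 degrees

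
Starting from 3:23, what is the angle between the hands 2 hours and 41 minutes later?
First find the time 2 hours and 41 minutes after 3:23.
Total minutes: 3 x 60 + 23 + 2 x 60 + 41 = 364.
364 mod 720 = 364 minutes = 6:04.
Now compute the angle at 6:04:
Hour hand: 6 x 30 + 4 x 0.5 = 182 degrees
Minute hand: 4 x 6 = 24 degrees
Difference: |182 - 24| = 158 degrees
The angle is 158 degrees

Final answer: 158 degrees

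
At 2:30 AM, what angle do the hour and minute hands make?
Hour hand position: 2 x 30 + 30 x 0.5 = 75 degrees
Minute hand position: 30 x 6 = 180 degrees
Difference: |75 - 180| = 105 degrees
The angle between the hands is 105 degrees

Final answer: 105 degrees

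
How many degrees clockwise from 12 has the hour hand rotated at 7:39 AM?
The hour hand moves 30 degrees per hour and 0.5 degrees per minute.
At 7:39: (7) x 30 + 39 x 0.5 = 210 + 19.5 = 229.5 degrees

Final answer: 229.5 degrees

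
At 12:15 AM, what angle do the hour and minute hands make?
Hour hand position: 0 x 30 + 15 x 0.5 = 7.5 degrees
Minute hand position: 15 x 6 = 90 degrees
Difference: |7.5 - 90| = 82.5 degrees
The angle between the hands is 82.5 degrees

Final answer: 82.5 degrees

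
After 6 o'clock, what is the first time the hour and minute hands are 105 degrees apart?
At t minutes past 6:00, the hour hand is at 30 x 6 + 0.5t degrees and the minute hand is at 6t degrees.
The smaller angle between them is 105 degrees when |30H - 5.5t| = 105 or |30H - 5.5t| = 255.
With H = 6, solve 30 x 6 - 5.5t = +/- target for each target:
  t = (30 x 6 - 105) / 5.5 = 13.64
  t = (30 x 6 + 105) / 5.5 = 51.82
  t = (30 x 6 - 255) / 5.5 = -13.64 (outside (0, 60))
  t = (30 x 6 + 255) / 5.5 = 79.09 (outside (0, 60))
Valid solutions in (0, 60): {13.64, 51.82} minutes.
The first occurrence is t = 13.64 minutes.
The hands form a 105-degree angle at 13.64 minutes past 6:00.

Final answer: 13.64 minutes past 6:00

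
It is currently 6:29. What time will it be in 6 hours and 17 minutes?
Starting time: 6:29
Adding 17 minutes to 29 minutes: 29 + 17 = 46 minutes
Adding 6 hours: 6 + 6 = 12
Final time: 12:46

Final answer: 12:46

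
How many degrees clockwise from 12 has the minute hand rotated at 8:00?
The minute hand moves 6 degrees per minute.
At 8:00: 0 x 6 = 0 degrees

Final answer: 0 degrees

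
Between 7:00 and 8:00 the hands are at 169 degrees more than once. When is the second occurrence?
At t minutes past 7:00, the hour hand is at 30 x 7 + 0.5t degrees and the minute hand is at 6t degrees.
The smaller angle between them is 169 degrees when |30H - 5.5t| = 169 or |30H - 5.5t| = 191.
With H = 7, solve 30 x 7 - 5.5t = +/- target for each target:
  t = (30 x 7 - 169) / 5.5 = 7.45
  t = (30 x 7 + 169) / 5.5 = 68.91 (outside (0, 60))
  t = (30 x 7 - 191) / 5.5 = 3.45
  t = (30 x 7 + 191) / 5.5 = 72.91 (outside (0, 60))
Valid solutions in (0, 60): {3.45, 7.45} minutes.
The second occurrence is t = 7.45 minutes.
The hands form a 169-degree angle at 7.45 minutes past 7:00.

Final answer: 7.45 minutes past 7:00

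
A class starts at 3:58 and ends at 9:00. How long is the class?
From 3:58 to 9:00:
(9 x 60 + 0) - (3 x 60 + 58) = 540 - 238 = 302 minutes
= 5 hours and 2 minutes

Final answer: 5 hours and 2 minutes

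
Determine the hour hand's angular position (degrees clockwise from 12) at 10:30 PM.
The hour hand moves 30 degrees per hour and 0.5 degrees per minute.
At 10:30: (10) x 30 + 30 x 0.5 = 300 + 15 = 315 degrees

Final answer: 315 degrees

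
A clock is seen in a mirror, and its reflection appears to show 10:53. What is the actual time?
Reflection across the vertical (12-6) axis maps a hand at angle A degrees to (360 - A) degrees, which sends a reading of T minutes past 12:00 to (720 - T) minutes past 12:00.
Mirror reads 10:53 = 653 minutes past 12:00.
Actual time: (720 - 653) mod 720 = 67 minutes = 1:07.

Final answer: 1:07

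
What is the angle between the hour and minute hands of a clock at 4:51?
Hour hand position: 4 x 30 + 51 x 0.5 = 145.5 degrees
Minute hand position: 51 x 6 = 306 degrees
Difference: |145.5 - 306| = 160.5 degrees
The angle between the hands is 160.5 degrees

Final answer: 160.5 degrees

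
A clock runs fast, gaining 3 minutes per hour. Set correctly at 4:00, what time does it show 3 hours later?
For every 60 true minutes, the faulty clock advances 60 + 3 = 63 minutes.
True elapsed: 3 hours = 180 minutes.
Faulty clock advances: 180 x 63/60 = 189 minutes (drift: 9 minutes ahead).
Shown time: 4:00 + 189 minutes = 7:09.

Final answer: 7:09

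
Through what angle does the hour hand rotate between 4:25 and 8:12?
The hour hand moves 0.5 degrees per minute.
Time elapsed: 8:12 - 4:25 = 227 minutes
Angular displacement: 227 x 0.5 = 113.5 degrees

Final answer: 113.5 degrees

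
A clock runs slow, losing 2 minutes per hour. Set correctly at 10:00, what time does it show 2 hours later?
For every 60 true minutes, the faulty clock advances 60 - 2 = 58 minutes.
True elapsed: 2 hours = 120 minutes.
Faulty clock advances: 120 x 58/60 = 116 minutes (drift: 4 minutes behind).
Shown time: 10:00 + 116 minutes = 11:56.

Final answer: 11:56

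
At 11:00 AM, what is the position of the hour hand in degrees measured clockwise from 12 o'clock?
The hour hand moves 30 degrees per hour and 0.5 degrees per minute.
At 11:00: (11) x 30 + 0 x 0.5 = 330 + 0 = 330 degrees

Final answer: 330 degrees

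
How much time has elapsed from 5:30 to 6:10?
From 5:30 to 6:10:
(6 x 60 + 10) - (5 x 60 + 30) = 370 - 330 = 40 minutes
= 40 minutes

Final answer: 40 minutes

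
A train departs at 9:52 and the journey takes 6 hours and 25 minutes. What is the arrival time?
Starting time: 9:52
Adding 25 minutes to 52 minutes: 52 + 25 = 77 minutes = 1 hour and 17 minutes
Adding 6 hours: 9 + 6 + 1 (carry) = 16 - 12 = 4
Final time: 4:17

Final answer: 4:17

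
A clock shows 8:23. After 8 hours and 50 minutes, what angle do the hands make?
First find the time 8 hours and 50 minutes after 8:23.
Total minutes: 8 x 60 + 23 + 8 x 60 + 50 = 1033.
1033 mod 720 = 313 minutes = 5:13.
Now compute the angle at 5:13:
Hour hand: 5 x 30 + 13 x 0.5 = 156.5 degrees
Minute hand: 13 x 6 = 78 degrees
Difference: |156.5 - 78| = 78.5 degrees
The angle is 78.5 degrees

Final answer: 78.5 degrees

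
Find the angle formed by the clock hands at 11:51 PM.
Hour hand position: 11 x 30 + 51 x 0.5 = 355.5 degrees
Minute hand position: 51 x 6 = 306 degrees
Difference: |355.5 - 306| = 49.5 degrees
The angle between the hands is 49.5 degrees

Final answer: 49.5 degrees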